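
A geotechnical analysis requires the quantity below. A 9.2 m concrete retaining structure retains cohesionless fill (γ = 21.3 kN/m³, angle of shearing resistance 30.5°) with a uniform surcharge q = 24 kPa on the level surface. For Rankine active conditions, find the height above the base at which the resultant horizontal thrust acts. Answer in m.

3.37 m

K_a = 0.3267.
Triangular part P₁ = ½K_aγH² = 294.5 at H/3 = 3.067 m; rectangular part P₂ = K_a q H = 72.13 at H/2 = 4.600 m.
ȳ = (P₁·3.067 + P₂·4.600)/(P₁+P₂) = 3.368 m.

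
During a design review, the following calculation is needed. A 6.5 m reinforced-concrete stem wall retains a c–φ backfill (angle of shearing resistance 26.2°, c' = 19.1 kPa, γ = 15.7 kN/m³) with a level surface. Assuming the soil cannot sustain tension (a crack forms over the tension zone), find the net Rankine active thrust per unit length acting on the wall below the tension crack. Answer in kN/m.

K_a = 0.3874; √K_a = 0.6224.
Tension-crack depth z_c = 2c/(γ√K_a) = 2×19.1/(15.7×0.6224) = 3.909 m.
σ_a at base = K_a γ H − 2c√K_a = 0.3874×15.7×6.5 − 2×19.1×0.6224 = 15.76 kPa.
P_a = ½ × 15.76 × (H − z_c) = 0.5×15.76×2.591 = 20.42 kN/m.

20.4 kN/m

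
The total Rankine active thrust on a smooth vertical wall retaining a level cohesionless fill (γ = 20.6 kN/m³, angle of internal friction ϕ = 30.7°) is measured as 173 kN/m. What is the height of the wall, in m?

K_a = 0.3240. P_a = ½ K_a γ H² ⇒ H = √(2P_a/(K_a γ)).
H = √(2×173/(0.3240×20.6)) = 7.200 m.

7.20 m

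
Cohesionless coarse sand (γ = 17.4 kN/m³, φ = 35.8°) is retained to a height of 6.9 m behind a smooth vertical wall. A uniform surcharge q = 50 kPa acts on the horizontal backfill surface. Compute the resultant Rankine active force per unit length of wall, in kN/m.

199 kN/m

K_a = tan²(45° − φ/2) = 0.2619.
Soil triangle: ½ K_a γ H² = 0.5×0.2619×17.4×6.9² = 108.5 kN/m.
Surcharge rectangle: K_a q H = 0.2619×50×6.9 = 90.34 kN/m.
Total = 108.5 + 90.34 = 198.8 kN/m.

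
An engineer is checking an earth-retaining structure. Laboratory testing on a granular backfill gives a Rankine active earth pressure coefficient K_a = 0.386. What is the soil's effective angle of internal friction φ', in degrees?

26.3°

K_a = tan²(45° − φ/2) ⇒ 45° − φ/2 = arctan(√0.386) = 31.85°.
φ = 2(45° − 31.85°) = 26.30°.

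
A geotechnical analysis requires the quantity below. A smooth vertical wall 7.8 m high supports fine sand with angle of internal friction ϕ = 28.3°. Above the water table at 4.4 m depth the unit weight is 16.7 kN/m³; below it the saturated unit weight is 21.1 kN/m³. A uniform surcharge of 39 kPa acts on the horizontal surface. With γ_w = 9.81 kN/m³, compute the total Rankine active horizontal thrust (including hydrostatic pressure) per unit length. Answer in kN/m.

K_a = tan²(45° − φ/2) = 0.3568.
γ' = 21.1 − 9.81 = 11.29 kN/m³. h₂ = H − d_w = 3.4 m.
σ'_h: at surface K_a·q = 13.91; at WT K_a(q+γd_w) = 40.13; at base K_a(q+γd_w+γ'h₂) = 53.82 kPa.
P₁ = ½(13.91+40.13)×4.4 = 118.9; P₂ = ½(40.13+53.82)×3.4 = 159.7; P_w = ½γ_w h₂² = 56.70.
Total = 118.9+159.7+56.70 = 335.3 kN/m.

335 kN/m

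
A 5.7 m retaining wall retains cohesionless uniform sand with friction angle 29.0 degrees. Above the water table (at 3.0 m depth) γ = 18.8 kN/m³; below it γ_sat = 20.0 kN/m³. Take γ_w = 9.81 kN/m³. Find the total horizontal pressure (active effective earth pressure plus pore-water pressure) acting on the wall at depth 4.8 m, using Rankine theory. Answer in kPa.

K_a = (1 − sin φ)/(1 + sin φ) = 0.3470.
γ' = 20.0 − 9.81 = 10.19 kN/m³.
Effective vertical stress at 4.8 m: σ'_v = 18.8×3.0 + 10.19×1.80 = 74.74 kPa.
σ'_h = K_a σ'_v = 0.3470 × 74.74 = 25.93 kPa; u = γ_w × 1.80 = 17.66 kPa.
Total σ_h = 25.93 + 17.66 = 43.59 kPa.

43.6 kPa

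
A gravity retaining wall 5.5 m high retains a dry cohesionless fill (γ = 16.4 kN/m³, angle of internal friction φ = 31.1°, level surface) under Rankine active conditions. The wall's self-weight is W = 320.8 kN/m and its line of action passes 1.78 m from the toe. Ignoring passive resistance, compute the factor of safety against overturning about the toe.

K_a = tan²(45° − 31.1°/2) = 0.3188.
P_a = ½K_aγH² = 0.5×0.3188×16.4×5.5² = 79.08 kN/m, acting at H/3 = 1.833 m above the base.
Overturning moment M_o = P_a × H/3 = 79.08 × 1.833 = 145.0.
Resisting moment M_r = W × 1.78 = 320.8 × 1.78 = 571.0.
FS_overturning = M_r/M_o = 571.0/145.0 = 3.939.

3.94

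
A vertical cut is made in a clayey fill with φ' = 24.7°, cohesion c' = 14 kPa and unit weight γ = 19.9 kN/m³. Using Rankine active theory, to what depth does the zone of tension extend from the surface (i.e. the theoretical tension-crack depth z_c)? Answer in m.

2.20 m

K_a = tan²(45° − 24.7°/2) = 0.4106; √K_a = 0.6408.
The active pressure is zero where K_a γ z = 2c√K_a, so z_c = 2c/(γ√K_a) = 2×14/(19.9×0.6408) = 2.196 m.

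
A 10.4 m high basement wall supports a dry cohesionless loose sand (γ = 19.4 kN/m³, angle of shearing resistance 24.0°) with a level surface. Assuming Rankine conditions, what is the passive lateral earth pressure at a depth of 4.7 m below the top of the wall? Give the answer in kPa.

216 kPa

K_p = (1 + sin φ)/(1 − sin φ) = 2.371.
σ_h = K_p γ z = 2.371 × 19.4 × 4.7 = 216.2 kPa.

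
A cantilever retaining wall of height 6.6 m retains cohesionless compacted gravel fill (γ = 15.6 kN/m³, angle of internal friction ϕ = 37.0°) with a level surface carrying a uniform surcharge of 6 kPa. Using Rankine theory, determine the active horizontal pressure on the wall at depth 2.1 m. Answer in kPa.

9.64 kPa

K_a = (1 − sin φ)/(1 + sin φ) = 0.2486.
σ_v = γz + q = 15.6 × 2.1 + 6 = 38.76 kPa.
σ_h = K_a σ_v = 0.2486 × 38.76 = 9.635 kPa.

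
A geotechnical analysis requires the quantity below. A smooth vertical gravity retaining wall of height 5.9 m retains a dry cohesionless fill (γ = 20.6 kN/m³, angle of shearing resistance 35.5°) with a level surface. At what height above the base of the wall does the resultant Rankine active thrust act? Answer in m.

1.97 m

K_a = 0.2653.
The pressure distribution is triangular, so the resultant acts at H/3 above the base = 5.9/3 = 1.967 m.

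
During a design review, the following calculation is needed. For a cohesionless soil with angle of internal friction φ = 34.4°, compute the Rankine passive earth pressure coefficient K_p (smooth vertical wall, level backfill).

3.60

K_p = (1 + sin φ)/(1 − sin φ) = tan²(45° + 34.4°/2) = 3.597.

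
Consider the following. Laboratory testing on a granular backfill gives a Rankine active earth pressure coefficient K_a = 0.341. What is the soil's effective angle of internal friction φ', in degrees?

K_a = tan²(45° − φ/2) ⇒ 45° − φ/2 = arctan(√0.341) = 30.28°.
φ = 2(45° − 30.28°) = 29.43°.

29.4°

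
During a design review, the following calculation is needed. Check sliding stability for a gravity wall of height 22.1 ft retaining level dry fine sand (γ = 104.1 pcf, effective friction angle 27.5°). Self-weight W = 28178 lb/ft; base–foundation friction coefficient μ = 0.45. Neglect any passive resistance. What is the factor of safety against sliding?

1.35

K_a = tan²(45° − 27.5°/2) = 0.3682.
P_a = ½K_aγH² = 0.5×0.3682×104.1×22.1² = 9361 lb/ft, acting at H/3 = 7.367 ft above the base.
FS_sliding = μW / P_a = 0.45×28178 / 9361 = 1.355.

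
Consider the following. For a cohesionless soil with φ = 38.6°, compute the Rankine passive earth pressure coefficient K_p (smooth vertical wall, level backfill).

K_p = (1 + sin φ)/(1 − sin φ) = tan²(45° + 38.6°/2) = 4.317.

4.32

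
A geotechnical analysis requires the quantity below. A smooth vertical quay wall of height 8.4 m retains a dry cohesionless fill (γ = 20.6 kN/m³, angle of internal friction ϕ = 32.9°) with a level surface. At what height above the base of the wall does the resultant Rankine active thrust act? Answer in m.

K_a = 0.2960.
The pressure distribution is triangular, so the resultant acts at H/3 above the base = 8.4/3 = 2.800 m.

2.80 m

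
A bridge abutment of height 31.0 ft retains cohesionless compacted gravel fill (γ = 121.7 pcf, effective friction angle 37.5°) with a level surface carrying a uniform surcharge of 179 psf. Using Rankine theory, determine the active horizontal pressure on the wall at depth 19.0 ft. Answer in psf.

606 psf

K_a = (1 − sin φ)/(1 + sin φ) = 0.2432.
σ_v = γz + q = 121.7 × 19.0 + 179 = 2491 psf.
σ_h = K_a σ_v = 0.2432 × 2491 = 605.9 psf.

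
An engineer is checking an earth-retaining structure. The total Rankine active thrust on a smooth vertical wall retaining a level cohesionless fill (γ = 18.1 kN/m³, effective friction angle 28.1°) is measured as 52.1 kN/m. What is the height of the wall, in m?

K_a = 0.3596. P_a = ½ K_a γ H² ⇒ H = √(2P_a/(K_a γ)).
H = √(2×52.1/(0.3596×18.1)) = 4.001 m.

4.00 m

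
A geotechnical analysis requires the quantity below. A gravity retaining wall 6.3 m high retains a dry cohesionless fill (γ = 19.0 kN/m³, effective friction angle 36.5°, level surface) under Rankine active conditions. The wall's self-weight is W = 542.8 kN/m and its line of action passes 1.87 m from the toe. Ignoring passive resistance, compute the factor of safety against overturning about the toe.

5.05

K_a = tan²(45° − 36.5°/2) = 0.2541.
P_a = ½K_aγH² = 0.5×0.2541×19.0×6.3² = 95.79 kN/m, acting at H/3 = 2.100 m above the base.
Overturning moment M_o = P_a × H/3 = 95.79 × 2.100 = 201.2.
Resisting moment M_r = W × 1.87 = 542.8 × 1.87 = 1015.
FS_overturning = M_r/M_o = 1015/201.2 = 5.046.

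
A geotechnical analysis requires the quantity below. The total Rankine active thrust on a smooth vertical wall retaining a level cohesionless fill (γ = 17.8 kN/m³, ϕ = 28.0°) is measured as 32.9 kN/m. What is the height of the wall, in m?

3.20 m

K_a = 0.3610. P_a = ½ K_a γ H² ⇒ H = √(2P_a/(K_a γ)).
H = √(2×32.9/(0.3610×17.8)) = 3.200 m.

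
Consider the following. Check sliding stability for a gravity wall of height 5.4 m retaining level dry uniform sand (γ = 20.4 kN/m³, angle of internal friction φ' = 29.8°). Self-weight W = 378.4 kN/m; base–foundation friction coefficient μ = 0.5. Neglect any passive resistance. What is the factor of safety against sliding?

K_a = tan²(45° − 29.8°/2) = 0.3360.
P_a = ½K_aγH² = 0.5×0.3360×20.4×5.4² = 99.95 kN/m, acting at H/3 = 1.800 m above the base.
FS_sliding = μW / P_a = 0.5×378.4 / 99.95 = 1.893.

1.89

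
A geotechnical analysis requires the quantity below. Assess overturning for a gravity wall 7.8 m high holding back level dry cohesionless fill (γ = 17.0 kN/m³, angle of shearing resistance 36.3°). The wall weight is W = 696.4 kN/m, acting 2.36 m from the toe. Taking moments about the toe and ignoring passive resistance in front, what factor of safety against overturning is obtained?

4.77

K_a = tan²(45° − 36.3°/2) = 0.2563.
P_a = ½K_aγH² = 0.5×0.2563×17.0×7.8² = 132.5 kN/m, acting at H/3 = 2.600 m above the base.
Overturning moment M_o = P_a × H/3 = 132.5 × 2.600 = 344.6.
Resisting moment M_r = W × 2.36 = 696.4 × 2.36 = 1644.
FS_overturning = M_r/M_o = 1644/344.6 = 4.770.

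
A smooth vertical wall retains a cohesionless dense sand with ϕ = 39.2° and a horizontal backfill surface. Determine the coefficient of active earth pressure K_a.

K_a = tan²(45° − φ/2) = tan²(25.40°) = 0.2255.

0.225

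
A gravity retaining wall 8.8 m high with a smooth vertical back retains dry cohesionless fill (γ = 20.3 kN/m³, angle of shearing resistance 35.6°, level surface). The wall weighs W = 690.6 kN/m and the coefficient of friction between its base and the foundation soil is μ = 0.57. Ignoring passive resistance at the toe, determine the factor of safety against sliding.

1.90

K_a = tan²(45° − 35.6°/2) = 0.2641.
P_a = ½K_aγH² = 0.5×0.2641×20.3×8.8² = 207.6 kN/m, acting at H/3 = 2.933 m above the base.
FS_sliding = μW / P_a = 0.57×690.6 / 207.6 = 1.896.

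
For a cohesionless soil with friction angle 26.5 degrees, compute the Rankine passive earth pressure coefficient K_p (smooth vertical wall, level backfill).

2.61

K_p = (1 + sin φ)/(1 − sin φ) = tan²(45° + 26.5°/2) = 2.611.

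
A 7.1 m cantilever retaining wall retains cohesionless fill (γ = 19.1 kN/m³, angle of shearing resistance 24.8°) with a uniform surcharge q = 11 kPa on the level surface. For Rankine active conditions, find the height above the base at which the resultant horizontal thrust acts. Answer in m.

K_a = 0.4090.
Triangular part P₁ = ½K_aγH² = 196.9 at H/3 = 2.367 m; rectangular part P₂ = K_a q H = 31.94 at H/2 = 3.550 m.
ȳ = (P₁·2.367 + P₂·3.550)/(P₁+P₂) = 2.532 m.

2.53 m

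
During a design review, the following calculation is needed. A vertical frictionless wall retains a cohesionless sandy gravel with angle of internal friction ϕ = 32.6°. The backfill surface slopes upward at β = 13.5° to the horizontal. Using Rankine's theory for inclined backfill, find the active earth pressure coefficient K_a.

0.325

K_a = cos β · (cos β − √(cos²β − cos²φ)) / (cos β + √(cos²β − cos²φ)).
cos β = 0.9724, cos φ = 0.8425, √(cos²β − cos²φ) = 0.4856.
K_a = 0.9724 × (0.9724 − 0.4856)/(0.9724 + 0.4856) = 0.3247.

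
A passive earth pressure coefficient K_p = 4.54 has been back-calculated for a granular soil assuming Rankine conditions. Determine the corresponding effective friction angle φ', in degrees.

39.7°

K_p = (1+sin φ)/(1−sin φ) ⇒ sin φ = (K_p − 1)/(K_p + 1) = 0.6390.
φ = arcsin(0.6390) = 39.72°.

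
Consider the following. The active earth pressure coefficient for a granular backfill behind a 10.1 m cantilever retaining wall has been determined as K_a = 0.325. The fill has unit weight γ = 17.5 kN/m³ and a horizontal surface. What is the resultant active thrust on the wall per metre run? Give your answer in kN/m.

P = ½ K_a γ H² = 0.5 × 0.325 × 17.5 × 10.1² = 290.1 kN/m.

290 kN/m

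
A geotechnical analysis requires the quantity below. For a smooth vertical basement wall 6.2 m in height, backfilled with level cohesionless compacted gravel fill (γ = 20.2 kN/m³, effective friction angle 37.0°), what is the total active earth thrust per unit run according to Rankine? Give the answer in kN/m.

K_a = tan²(45° − φ/2) = 0.2486.
P_a = ½ K_a γ H² = 0.5 × 0.2486 × 20.2 × 6.2² = 96.51 kN/m.

96.5 kN/m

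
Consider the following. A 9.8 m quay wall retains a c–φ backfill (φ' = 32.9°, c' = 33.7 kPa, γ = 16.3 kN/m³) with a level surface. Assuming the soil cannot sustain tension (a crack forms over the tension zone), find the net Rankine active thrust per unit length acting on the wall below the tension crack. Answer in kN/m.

K_a = 0.2960; √K_a = 0.5441.
Tension-crack depth z_c = 2c/(γ√K_a) = 2×33.7/(16.3×0.5441) = 7.600 m.
σ_a at base = K_a γ H − 2c√K_a = 0.2960×16.3×9.8 − 2×33.7×0.5441 = 10.62 kPa.
P_a = ½ × 10.62 × (H − z_c) = 0.5×10.62×2.200 = 11.68 kN/m.

11.7 kN/m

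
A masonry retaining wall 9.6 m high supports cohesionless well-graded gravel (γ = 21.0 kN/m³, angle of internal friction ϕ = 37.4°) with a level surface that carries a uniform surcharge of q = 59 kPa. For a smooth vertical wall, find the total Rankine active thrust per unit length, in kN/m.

375 kN/m

K_a = tan²(45° − φ/2) = 0.2443.
Soil triangle: ½ K_a γ H² = 0.5×0.2443×21.0×9.6² = 236.4 kN/m.
Surcharge rectangle: K_a q H = 0.2443×59×9.6 = 138.4 kN/m.
Total = 236.4 + 138.4 = 374.7 kN/m.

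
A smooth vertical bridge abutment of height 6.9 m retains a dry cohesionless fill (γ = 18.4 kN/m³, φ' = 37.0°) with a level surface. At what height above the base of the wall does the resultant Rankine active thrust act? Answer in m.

2.30 m

K_a = 0.2486.
The pressure distribution is triangular, so the resultant acts at H/3 above the base = 6.9/3 = 2.300 m.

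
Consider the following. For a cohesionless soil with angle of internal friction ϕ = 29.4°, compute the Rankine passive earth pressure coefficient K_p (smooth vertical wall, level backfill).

2.93

K_p = (1 + sin φ)/(1 − sin φ) = tan²(45° + 29.4°/2) = 2.929.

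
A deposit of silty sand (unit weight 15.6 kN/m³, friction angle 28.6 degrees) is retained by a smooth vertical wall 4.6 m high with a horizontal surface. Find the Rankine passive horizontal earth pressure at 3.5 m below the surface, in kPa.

K_p = (1 + sin φ)/(1 − sin φ) = 2.837.
σ_h = K_p γ z = 2.837 × 15.6 × 3.5 = 154.9 kPa.

155 kPa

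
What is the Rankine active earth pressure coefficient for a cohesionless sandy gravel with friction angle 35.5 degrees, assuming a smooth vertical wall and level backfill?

K_a = (1 − sin φ)/(1 + sin φ) = (1 − sin 35.5°)/(1 + sin 35.5°) = 0.2653.

0.265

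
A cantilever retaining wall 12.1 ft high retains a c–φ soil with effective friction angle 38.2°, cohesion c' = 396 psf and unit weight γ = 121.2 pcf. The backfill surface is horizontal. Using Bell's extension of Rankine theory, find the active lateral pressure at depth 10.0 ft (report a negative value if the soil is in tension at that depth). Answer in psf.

K_a = (1 − sin φ)/(1 + sin φ) = 0.2358.
σ_a = K_a γ z − 2c√K_a = 0.2358×121.2×10.0 − 2×396×0.4856 = -98.81 psf.

-98.8 psf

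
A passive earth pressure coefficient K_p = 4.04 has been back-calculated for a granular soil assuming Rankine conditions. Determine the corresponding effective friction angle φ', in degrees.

K_p = (1+sin φ)/(1−sin φ) ⇒ sin φ = (K_p − 1)/(K_p + 1) = 0.6032.
φ = arcsin(0.6032) = 37.10°.

37.1°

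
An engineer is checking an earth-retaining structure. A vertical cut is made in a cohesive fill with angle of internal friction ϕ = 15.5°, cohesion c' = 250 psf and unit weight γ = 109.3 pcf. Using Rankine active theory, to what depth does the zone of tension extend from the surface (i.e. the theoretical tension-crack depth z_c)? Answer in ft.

K_a = tan²(45° − 15.5°/2) = 0.5782; √K_a = 0.7604.
The active pressure is zero where K_a γ z = 2c√K_a, so z_c = 2c/(γ√K_a) = 2×250/(109.3×0.7604) = 6.016 ft.

6.02 ft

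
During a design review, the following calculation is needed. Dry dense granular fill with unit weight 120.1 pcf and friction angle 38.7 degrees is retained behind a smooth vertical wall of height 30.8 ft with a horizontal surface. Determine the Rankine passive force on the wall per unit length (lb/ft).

K_p = tan²(45° + φ/2) = 4.337.
P_p = ½ K_p γ H² = 0.5 × 4.337 × 120.1 × 30.8² = 247000 lb/ft.

247000 lb/ft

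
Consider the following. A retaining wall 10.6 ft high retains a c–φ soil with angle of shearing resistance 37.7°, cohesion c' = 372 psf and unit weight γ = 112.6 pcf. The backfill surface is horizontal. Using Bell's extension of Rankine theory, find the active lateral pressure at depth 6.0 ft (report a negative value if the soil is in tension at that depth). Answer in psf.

K_a = (1 − sin φ)/(1 + sin φ) = 0.2411.
σ_a = K_a γ z − 2c√K_a = 0.2411×112.6×6.0 − 2×372×0.4910 = -202.4 psf.

-202 psf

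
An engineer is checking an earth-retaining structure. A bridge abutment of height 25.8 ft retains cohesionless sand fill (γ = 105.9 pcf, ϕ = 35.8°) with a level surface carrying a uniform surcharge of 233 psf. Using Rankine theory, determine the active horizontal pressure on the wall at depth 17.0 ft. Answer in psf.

532 psf

K_a = (1 − sin φ)/(1 + sin φ) = 0.2619.
σ_v = γz + q = 105.9 × 17.0 + 233 = 2033 psf.
σ_h = K_a σ_v = 0.2619 × 2033 = 532.4 psf.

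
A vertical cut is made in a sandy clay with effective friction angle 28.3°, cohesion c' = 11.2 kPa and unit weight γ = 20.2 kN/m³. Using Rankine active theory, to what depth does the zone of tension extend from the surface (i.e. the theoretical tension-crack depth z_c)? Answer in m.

K_a = tan²(45° − 28.3°/2) = 0.3568; √K_a = 0.5973.
The active pressure is zero where K_a γ z = 2c√K_a, so z_c = 2c/(γ√K_a) = 2×11.2/(20.2×0.5973) = 1.857 m.

1.86 m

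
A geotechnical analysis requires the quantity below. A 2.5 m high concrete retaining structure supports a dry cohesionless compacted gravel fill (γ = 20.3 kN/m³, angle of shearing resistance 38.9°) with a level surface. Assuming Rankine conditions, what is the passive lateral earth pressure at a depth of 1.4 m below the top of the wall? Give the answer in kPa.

124 kPa

K_p = (1 + sin φ)/(1 − sin φ) = 4.376.
σ_h = K_p γ z = 4.376 × 20.3 × 1.4 = 124.4 kPa.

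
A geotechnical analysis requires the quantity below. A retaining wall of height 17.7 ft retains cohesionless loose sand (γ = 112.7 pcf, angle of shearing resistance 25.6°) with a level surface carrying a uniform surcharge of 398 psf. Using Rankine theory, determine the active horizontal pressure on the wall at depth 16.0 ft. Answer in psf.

873 psf

K_a = (1 − sin φ)/(1 + sin φ) = 0.3966.
σ_v = γz + q = 112.7 × 16.0 + 398 = 2201 psf.
σ_h = K_a σ_v = 0.3966 × 2201 = 872.9 psf.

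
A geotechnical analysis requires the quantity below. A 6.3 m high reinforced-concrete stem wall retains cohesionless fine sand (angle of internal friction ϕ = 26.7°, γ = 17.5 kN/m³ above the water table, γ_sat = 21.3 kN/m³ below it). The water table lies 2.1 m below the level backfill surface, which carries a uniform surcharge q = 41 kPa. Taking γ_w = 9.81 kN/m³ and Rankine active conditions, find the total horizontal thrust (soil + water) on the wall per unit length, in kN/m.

296 kN/m

K_a = tan²(45° − φ/2) = 0.3800.
γ' = 21.3 − 9.81 = 11.49 kN/m³. h₂ = H − d_w = 4.2 m.
σ'_h: at surface K_a·q = 15.58; at WT K_a(q+γd_w) = 29.54; at base K_a(q+γd_w+γ'h₂) = 47.88 kPa.
P₁ = ½(15.58+29.54)×2.1 = 47.38; P₂ = ½(29.54+47.88)×4.2 = 162.6; P_w = ½γ_w h₂² = 86.52.
Total = 47.38+162.6+86.52 = 296.5 kN/m.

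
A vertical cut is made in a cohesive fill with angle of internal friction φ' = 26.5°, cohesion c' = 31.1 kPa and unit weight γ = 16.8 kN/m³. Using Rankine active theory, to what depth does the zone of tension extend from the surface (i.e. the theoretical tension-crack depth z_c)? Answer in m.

K_a = tan²(45° − 26.5°/2) = 0.3829; √K_a = 0.6188.
The active pressure is zero where K_a γ z = 2c√K_a, so z_c = 2c/(γ√K_a) = 2×31.1/(16.8×0.6188) = 5.983 m.

5.98 m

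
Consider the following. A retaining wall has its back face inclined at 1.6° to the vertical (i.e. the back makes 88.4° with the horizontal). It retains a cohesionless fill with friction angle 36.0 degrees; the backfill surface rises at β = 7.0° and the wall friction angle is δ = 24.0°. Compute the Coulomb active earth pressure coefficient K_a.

K_a = sin²(α+φ) / [sin²α · sin(α−δ) · (1 + √{sin(φ+δ)sin(φ−β) / (sin(α−δ)sin(α+β))})²].
With α = 88.4°, φ = 36.0°, δ = 24.0°, β = 7.0°: K_a = 0.2665.

0.266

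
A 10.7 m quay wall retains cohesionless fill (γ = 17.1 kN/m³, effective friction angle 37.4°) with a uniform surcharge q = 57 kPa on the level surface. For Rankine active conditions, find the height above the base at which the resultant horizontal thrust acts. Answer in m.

K_a = 0.2443.
Triangular part P₁ = ½K_aγH² = 239.1 at H/3 = 3.567 m; rectangular part P₂ = K_a q H = 149.0 at H/2 = 5.350 m.
ȳ = (P₁·3.567 + P₂·5.350)/(P₁+P₂) = 4.251 m.

4.25 m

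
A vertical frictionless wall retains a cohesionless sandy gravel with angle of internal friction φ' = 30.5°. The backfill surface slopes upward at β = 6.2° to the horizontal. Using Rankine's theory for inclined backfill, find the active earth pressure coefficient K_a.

0.332

K_a = cos β · (cos β − √(cos²β − cos²φ)) / (cos β + √(cos²β − cos²φ)).
cos β = 0.9942, cos φ = 0.8616, √(cos²β − cos²φ) = 0.4959.
K_a = 0.9942 × (0.9942 − 0.4959)/(0.9942 + 0.4959) = 0.3324.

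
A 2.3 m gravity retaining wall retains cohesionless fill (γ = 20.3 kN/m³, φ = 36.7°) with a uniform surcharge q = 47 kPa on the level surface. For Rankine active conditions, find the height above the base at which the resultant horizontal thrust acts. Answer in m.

K_a = 0.2519.
Triangular part P₁ = ½K_aγH² = 13.52 at H/3 = 0.7667 m; rectangular part P₂ = K_a q H = 27.23 at H/2 = 1.150 m.
ȳ = (P₁·0.7667 + P₂·1.150)/(P₁+P₂) = 1.023 m.

1.02 m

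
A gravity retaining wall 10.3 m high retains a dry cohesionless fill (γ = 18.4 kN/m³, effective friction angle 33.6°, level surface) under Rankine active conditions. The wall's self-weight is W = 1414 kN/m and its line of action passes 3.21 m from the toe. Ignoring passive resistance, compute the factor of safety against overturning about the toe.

4.71

K_a = tan²(45° − 33.6°/2) = 0.2875.
P_a = ½K_aγH² = 0.5×0.2875×18.4×10.3² = 280.6 kN/m, acting at H/3 = 3.433 m above the base.
Overturning moment M_o = P_a × H/3 = 280.6 × 3.433 = 963.4.
Resisting moment M_r = W × 3.21 = 1414 × 3.21 = 4539.
FS_overturning = M_r/M_o = 4539/963.4 = 4.711.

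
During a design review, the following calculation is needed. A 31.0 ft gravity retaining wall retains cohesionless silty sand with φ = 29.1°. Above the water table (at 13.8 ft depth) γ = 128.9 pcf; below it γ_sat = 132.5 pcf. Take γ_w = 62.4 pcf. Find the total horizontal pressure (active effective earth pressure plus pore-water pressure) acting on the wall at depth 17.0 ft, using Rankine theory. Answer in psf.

K_a = (1 − sin φ)/(1 + sin φ) = 0.3456.
γ' = 132.5 − 62.4 = 70.10 pcf.
Effective vertical stress at 17.0 ft: σ'_v = 128.9×13.8 + 70.10×3.20 = 2003 psf.
σ'_h = K_a σ'_v = 0.3456 × 2003 = 692.3 psf; u = γ_w × 3.20 = 199.7 psf.
Total σ_h = 692.3 + 199.7 = 891.9 psf.

892 psf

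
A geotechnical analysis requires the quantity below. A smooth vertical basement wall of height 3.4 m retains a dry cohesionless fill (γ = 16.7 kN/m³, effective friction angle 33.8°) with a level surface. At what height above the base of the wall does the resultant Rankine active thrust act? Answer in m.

1.13 m

K_a = 0.2851.
The pressure distribution is triangular, so the resultant acts at H/3 above the base = 3.4/3 = 1.133 m.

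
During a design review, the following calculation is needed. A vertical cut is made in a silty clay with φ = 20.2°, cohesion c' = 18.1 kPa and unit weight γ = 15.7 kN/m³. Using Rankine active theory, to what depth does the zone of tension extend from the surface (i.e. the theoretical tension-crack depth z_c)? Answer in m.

K_a = tan²(45° − 20.2°/2) = 0.4867; √K_a = 0.6976.
The active pressure is zero where K_a γ z = 2c√K_a, so z_c = 2c/(γ√K_a) = 2×18.1/(15.7×0.6976) = 3.305 m.

3.31 m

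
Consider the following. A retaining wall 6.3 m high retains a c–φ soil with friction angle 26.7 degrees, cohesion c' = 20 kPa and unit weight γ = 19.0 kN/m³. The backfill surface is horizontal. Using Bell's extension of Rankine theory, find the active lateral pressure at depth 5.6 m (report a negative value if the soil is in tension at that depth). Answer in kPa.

K_a = (1 − sin φ)/(1 + sin φ) = 0.3800.
σ_a = K_a γ z − 2c√K_a = 0.3800×19.0×5.6 − 2×20×0.6164 = 15.77 kPa.

15.8 kPa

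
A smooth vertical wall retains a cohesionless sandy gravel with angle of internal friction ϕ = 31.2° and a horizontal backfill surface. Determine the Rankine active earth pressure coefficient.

0.317

K_a = (1 − sin φ)/(1 + sin φ) = (1 − sin 31.2°)/(1 + sin 31.2°) = 0.3175.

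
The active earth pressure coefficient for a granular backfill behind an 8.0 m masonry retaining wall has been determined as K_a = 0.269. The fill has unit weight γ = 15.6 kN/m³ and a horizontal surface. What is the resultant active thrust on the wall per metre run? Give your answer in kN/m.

P = ½ K_a γ H² = 0.5 × 0.269 × 15.6 × 8.0² = 134.3 kN/m.

134 kN/m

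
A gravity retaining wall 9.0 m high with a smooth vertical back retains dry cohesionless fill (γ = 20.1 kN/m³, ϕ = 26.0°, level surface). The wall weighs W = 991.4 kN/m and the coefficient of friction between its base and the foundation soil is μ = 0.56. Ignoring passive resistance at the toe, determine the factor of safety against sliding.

1.75

K_a = tan²(45° − 26.0°/2) = 0.3905.
P_a = ½K_aγH² = 0.5×0.3905×20.1×9.0² = 317.9 kN/m, acting at H/3 = 3.000 m above the base.
FS_sliding = μW / P_a = 0.56×991.4 / 317.9 = 1.747.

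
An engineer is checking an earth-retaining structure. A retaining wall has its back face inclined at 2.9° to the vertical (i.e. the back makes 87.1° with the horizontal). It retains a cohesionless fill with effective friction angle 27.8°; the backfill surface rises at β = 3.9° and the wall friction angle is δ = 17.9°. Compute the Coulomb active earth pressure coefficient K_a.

0.364

K_a = sin²(α+φ) / [sin²α · sin(α−δ) · (1 + √{sin(φ+δ)sin(φ−β) / (sin(α−δ)sin(α+β))})²].
With α = 87.1°, φ = 27.8°, δ = 17.9°, β = 3.9°: K_a = 0.3640.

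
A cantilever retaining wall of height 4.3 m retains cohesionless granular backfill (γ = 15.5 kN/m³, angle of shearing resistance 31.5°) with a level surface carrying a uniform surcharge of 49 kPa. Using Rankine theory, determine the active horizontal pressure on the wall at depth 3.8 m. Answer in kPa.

33.8 kPa

K_a = (1 − sin φ)/(1 + sin φ) = 0.3136.
σ_v = γz + q = 15.5 × 3.8 + 49 = 107.9 kPa.
σ_h = K_a σ_v = 0.3136 × 107.9 = 33.84 kPa.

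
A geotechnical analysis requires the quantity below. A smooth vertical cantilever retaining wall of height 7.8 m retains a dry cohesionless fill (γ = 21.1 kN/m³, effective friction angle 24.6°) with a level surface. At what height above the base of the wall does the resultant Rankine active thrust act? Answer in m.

2.60 m

K_a = 0.4121.
The pressure distribution is triangular, so the resultant acts at H/3 above the base = 7.8/3 = 2.600 m.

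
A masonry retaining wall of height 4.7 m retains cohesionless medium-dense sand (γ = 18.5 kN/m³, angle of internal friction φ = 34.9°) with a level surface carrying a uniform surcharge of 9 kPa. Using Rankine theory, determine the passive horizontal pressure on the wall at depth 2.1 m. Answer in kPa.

176 kPa

K_p = (1 + sin φ)/(1 − sin φ) = 3.674.
σ_v = γz + q = 18.5 × 2.1 + 9 = 47.85 kPa.
σ_h = K_p σ_v = 3.674 × 47.85 = 175.8 kPa.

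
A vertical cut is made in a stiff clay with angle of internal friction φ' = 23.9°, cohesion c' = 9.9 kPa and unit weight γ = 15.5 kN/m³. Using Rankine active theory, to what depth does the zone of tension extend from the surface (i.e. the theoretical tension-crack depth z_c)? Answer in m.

1.96 m

K_a = tan²(45° − 23.9°/2) = 0.4233; √K_a = 0.6506.
The active pressure is zero where K_a γ z = 2c√K_a, so z_c = 2c/(γ√K_a) = 2×9.9/(15.5×0.6506) = 1.963 m.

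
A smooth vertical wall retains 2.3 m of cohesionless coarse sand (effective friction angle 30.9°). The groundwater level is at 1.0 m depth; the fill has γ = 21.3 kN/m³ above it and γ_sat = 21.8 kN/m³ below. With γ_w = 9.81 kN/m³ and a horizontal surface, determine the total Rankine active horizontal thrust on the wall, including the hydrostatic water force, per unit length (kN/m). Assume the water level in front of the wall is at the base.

23.9 kN/m

K_a = tan²(45° − φ/2) = 0.3214.
γ' = 21.8 − 9.81 = 11.99 kN/m³. Depth below WT = 1.3 m.
σ'_h at WT = K_a γ d_w = 6.846 kPa; at base = 6.846 + K_a γ' × 1.3 = 11.86 kPa.
P₁ (0–1.0 m) = ½×6.846×1.0 = 3.423. P₂ (1.0–2.3 m) = ½(6.846+11.86)×1.3 = 12.16.
P_w = ½ γ_w h₂² = 0.5×9.81×1.3² = 8.289. Total = 3.423+12.16+8.289 = 23.87 kN/m.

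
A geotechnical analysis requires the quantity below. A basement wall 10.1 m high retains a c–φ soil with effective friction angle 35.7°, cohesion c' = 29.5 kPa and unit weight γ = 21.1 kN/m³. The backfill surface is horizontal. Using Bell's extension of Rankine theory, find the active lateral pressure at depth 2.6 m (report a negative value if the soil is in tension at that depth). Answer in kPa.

K_a = (1 − sin φ)/(1 + sin φ) = 0.2630.
σ_a = K_a γ z − 2c√K_a = 0.2630×21.1×2.6 − 2×29.5×0.5128 = -15.83 kPa.

-15.8 kPa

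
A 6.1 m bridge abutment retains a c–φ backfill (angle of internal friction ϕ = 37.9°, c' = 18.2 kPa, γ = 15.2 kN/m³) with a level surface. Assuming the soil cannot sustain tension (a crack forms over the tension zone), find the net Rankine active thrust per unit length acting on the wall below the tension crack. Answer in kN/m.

K_a = 0.2389; √K_a = 0.4888.
Tension-crack depth z_c = 2c/(γ√K_a) = 2×18.2/(15.2×0.4888) = 4.899 m.
σ_a at base = K_a γ H − 2c√K_a = 0.2389×15.2×6.1 − 2×18.2×0.4888 = 4.362 kPa.
P_a = ½ × 4.362 × (H − z_c) = 0.5×4.362×1.201 = 2.619 kN/m.

2.62 kN/m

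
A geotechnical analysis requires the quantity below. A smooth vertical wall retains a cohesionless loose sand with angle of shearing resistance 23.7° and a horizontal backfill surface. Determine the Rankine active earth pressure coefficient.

0.427

K_a = tan²(45° − φ/2) = tan²(33.15°) = 0.4266.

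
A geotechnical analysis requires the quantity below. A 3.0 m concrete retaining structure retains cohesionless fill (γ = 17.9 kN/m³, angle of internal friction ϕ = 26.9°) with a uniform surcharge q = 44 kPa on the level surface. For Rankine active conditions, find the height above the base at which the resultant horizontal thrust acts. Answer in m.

K_a = 0.3770.
Triangular part P₁ = ½K_aγH² = 30.37 at H/3 = 1.000 m; rectangular part P₂ = K_a q H = 49.76 at H/2 = 1.500 m.
ȳ = (P₁·1.000 + P₂·1.500)/(P₁+P₂) = 1.311 m.

1.31 m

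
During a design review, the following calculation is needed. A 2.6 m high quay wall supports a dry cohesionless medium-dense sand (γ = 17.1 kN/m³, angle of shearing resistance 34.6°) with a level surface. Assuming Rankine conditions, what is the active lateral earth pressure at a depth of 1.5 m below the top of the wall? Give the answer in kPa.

7.07 kPa

K_a = (1 − sin φ)/(1 + sin φ) = 0.2756.
σ_h = K_a γ z = 0.2756 × 17.1 × 1.5 = 7.070 kPa.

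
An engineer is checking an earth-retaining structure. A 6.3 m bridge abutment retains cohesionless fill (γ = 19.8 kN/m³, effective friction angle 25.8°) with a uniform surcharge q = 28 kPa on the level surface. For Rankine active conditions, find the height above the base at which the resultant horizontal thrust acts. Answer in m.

2.43 m

K_a = 0.3935.
Triangular part P₁ = ½K_aγH² = 154.6 at H/3 = 2.100 m; rectangular part P₂ = K_a q H = 69.41 at H/2 = 3.150 m.
ȳ = (P₁·2.100 + P₂·3.150)/(P₁+P₂) = 2.425 m.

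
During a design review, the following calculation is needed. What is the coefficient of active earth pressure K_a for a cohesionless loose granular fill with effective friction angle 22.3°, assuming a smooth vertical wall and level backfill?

0.450

K_a = (1 − sin φ)/(1 + sin φ) = (1 − sin 22.3°)/(1 + sin 22.3°) = 0.4498.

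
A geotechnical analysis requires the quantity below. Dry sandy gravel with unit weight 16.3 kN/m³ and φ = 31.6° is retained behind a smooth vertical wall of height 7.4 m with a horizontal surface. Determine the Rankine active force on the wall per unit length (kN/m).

139 kN/m

K_a = tan²(45° − φ/2) = 0.3123.
P_a = ½ K_a γ H² = 0.5 × 0.3123 × 16.3 × 7.4² = 139.4 kN/m.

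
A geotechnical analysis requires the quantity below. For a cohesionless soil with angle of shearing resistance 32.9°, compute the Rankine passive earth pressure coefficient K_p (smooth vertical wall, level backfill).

K_p = (1 + sin φ)/(1 − sin φ) = tan²(45° + 32.9°/2) = 3.378.

3.38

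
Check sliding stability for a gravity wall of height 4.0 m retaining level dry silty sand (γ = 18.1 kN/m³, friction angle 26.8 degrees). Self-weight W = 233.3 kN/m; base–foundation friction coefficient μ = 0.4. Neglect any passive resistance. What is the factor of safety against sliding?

1.70

K_a = tan²(45° − 26.8°/2) = 0.3785.
P_a = ½K_aγH² = 0.5×0.3785×18.1×4.0² = 54.80 kN/m, acting at H/3 = 1.333 m above the base.
FS_sliding = μW / P_a = 0.4×233.3 / 54.80 = 1.703.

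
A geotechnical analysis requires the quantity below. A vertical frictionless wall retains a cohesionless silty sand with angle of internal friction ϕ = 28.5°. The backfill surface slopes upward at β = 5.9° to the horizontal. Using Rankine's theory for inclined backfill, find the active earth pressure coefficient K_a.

K_a = cos β · (cos β − √(cos²β − cos²φ)) / (cos β + √(cos²β − cos²φ)).
cos β = 0.9947, cos φ = 0.8788, √(cos²β − cos²φ) = 0.4660.
K_a = 0.9947 × (0.9947 − 0.4660)/(0.9947 + 0.4660) = 0.3601.

0.360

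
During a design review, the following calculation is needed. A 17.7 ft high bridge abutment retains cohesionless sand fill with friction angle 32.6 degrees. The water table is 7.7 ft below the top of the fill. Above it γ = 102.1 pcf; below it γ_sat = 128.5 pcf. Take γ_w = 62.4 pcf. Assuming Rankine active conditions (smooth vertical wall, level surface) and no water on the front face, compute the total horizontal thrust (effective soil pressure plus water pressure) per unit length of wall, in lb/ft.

7370 lb/ft

K_a = tan²(45° − φ/2) = 0.2997.
γ' = 128.5 − 62.4 = 66.10 pcf. Depth below WT = 10.0 ft.
σ'_h at WT = K_a γ d_w = 235.6 psf; at base = 235.6 + K_a γ' × 10.0 = 433.8 psf.
P₁ (0–7.7 ft) = ½×235.6×7.7 = 907.2. P₂ (7.7–17.7 ft) = ½(235.6+433.8)×10.0 = 3347.
P_w = ½ γ_w h₂² = 0.5×62.4×10.0² = 3120. Total = 907.2+3347+3120 = 7374 lb/ft.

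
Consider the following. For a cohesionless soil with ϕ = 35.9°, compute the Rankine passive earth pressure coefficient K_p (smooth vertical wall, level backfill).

3.84

K_p = (1 + sin φ)/(1 − sin φ) = tan²(45° + 35.9°/2) = 3.835.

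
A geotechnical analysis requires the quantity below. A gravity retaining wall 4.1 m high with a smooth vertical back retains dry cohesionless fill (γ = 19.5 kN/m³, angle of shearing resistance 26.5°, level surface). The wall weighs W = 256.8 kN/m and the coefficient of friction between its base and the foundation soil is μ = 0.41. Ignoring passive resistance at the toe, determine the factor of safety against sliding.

1.68

K_a = tan²(45° − 26.5°/2) = 0.3829.
P_a = ½K_aγH² = 0.5×0.3829×19.5×4.1² = 62.76 kN/m, acting at H/3 = 1.367 m above the base.
FS_sliding = μW / P_a = 0.41×256.8 / 62.76 = 1.678.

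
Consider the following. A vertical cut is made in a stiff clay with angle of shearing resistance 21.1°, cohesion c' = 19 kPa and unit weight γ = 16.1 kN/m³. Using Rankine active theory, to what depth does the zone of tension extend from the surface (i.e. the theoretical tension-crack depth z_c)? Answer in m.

3.44 m

K_a = tan²(45° − 21.1°/2) = 0.4706; √K_a = 0.6860.
The active pressure is zero where K_a γ z = 2c√K_a, so z_c = 2c/(γ√K_a) = 2×19/(16.1×0.6860) = 3.441 m.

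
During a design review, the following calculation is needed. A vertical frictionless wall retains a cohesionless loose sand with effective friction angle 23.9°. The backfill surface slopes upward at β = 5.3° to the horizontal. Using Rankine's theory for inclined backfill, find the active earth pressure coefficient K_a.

0.431

K_a = cos β · (cos β − √(cos²β − cos²φ)) / (cos β + √(cos²β − cos²φ)).
cos β = 0.9957, cos φ = 0.9143, √(cos²β − cos²φ) = 0.3945.
K_a = 0.9957 × (0.9957 − 0.3945)/(0.9957 + 0.3945) = 0.4306.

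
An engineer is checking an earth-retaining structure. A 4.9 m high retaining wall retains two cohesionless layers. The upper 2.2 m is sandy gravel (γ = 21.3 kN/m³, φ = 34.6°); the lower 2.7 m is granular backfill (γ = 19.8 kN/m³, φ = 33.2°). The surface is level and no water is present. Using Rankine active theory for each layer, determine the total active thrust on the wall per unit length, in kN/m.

K_a1 = tan²(45°−34.6°/2) = 0.2756; K_a2 = tan²(45°−33.2°/2) = 0.2924.
Layer 1: σ at base = K_a1 γ₁ h₁ = 12.92 kPa; P₁ = ½×12.92×2.2 = 14.21.
Layer 2: σ_v at top = γ₁h₁ = 46.86; σ_h top = K_a2×46.86 = 13.70; σ_h base = K_a2×(46.86+19.8×2.7) = 29.33.
P₂ = ½(13.70+29.33)×2.7 = 58.09. Total P_a = 14.21+58.09 = 72.30 kN/m.

72.3 kN/m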